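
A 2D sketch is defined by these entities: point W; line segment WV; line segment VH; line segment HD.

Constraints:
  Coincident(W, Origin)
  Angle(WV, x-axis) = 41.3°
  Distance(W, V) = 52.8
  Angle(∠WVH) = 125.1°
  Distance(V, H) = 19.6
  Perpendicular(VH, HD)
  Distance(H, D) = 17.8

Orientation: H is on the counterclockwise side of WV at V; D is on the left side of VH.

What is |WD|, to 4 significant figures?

56.05

∠WVH = 125.1°, so VH runs at 41.3° + (180° − 125.1°) = 96.20° from the x-axis; with |VH| = 19.6, H = V + 19.6·(cos 96.20°, sin 96.20°) = (37.55, 54.33). VH ⟂ HD; with |HD| = 17.8 on the left of VH, D = H + 17.8·(-0.9942, -0.1080) = (19.85, 52.41). Then |WD| = |D − W| = 56.05.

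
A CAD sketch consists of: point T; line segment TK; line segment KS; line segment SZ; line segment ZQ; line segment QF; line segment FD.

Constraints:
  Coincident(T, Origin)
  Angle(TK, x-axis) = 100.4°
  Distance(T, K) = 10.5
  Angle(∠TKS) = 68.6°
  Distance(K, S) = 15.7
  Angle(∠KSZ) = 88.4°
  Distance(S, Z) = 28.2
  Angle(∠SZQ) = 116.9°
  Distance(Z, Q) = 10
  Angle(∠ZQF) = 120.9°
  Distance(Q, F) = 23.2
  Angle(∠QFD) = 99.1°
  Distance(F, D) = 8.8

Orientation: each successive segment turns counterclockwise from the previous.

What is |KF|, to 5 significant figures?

23.711

T is at the origin; TK runs at 100.4° with length 10.5, so K = (-1.8955, 10.328). ∠TKS = 68.6° gives KS at -148.20° from the x-axis; with |KS| = 15.7, S = (-15.239, 2.0543). ∠KSZ = 88.4° gives SZ at -56.600° from the x-axis; with |SZ| = 28.2, Z = (0.28479, -21.488). ∠SZQ = 116.9° gives ZQ at 6.5000° from the x-axis; with |ZQ| = 10.0, Q = (10.221, -20.356). ∠ZQF = 120.9° gives QF at 65.600° from the x-axis; with |QF| = 23.2, F = (19.805, 0.77148). Then |KF| = |F − K| = 23.711.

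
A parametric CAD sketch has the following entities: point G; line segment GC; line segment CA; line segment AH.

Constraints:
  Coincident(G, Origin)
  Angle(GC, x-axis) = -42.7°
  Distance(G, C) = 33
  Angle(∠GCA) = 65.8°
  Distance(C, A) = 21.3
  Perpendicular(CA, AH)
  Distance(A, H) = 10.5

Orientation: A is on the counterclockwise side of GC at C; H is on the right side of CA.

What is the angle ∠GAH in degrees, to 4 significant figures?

165.5°

G is at the origin; GC runs at -42.7° with length 33.0, so C = 33.0·(cos -42.7°, sin -42.7°) = (24.25, -22.38). ∠GCA = 65.8°, so CA runs at -42.7° + (180° − 65.8°) = 71.50° from the x-axis; with |CA| = 21.3, A = C + 21.3·(cos 71.50°, sin 71.50°) = (31.01, -2.180). CA is perpendicular to AH; with |AH| = 10.5 on the right of CA, H = A + 10.5·(0.9483, -0.3173) = (40.97, -5.512). Then cos ∠GAH = AG·AH / (|AG||AH|), giving 165.5°.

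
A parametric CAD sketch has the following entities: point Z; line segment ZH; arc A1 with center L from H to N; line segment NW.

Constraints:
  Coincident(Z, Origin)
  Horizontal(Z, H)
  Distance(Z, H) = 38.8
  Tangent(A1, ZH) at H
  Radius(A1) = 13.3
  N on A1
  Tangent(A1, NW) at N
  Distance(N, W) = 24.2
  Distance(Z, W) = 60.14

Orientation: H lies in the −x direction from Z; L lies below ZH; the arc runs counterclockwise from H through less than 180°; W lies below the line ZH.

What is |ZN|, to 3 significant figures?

54.3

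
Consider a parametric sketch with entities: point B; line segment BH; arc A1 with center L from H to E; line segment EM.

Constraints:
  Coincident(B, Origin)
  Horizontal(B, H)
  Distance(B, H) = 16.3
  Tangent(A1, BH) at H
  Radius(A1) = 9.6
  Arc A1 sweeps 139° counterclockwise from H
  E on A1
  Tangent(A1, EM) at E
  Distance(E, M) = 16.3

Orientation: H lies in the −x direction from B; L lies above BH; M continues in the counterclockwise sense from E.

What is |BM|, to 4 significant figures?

35.44

B is at the origin; BH is horizontal with |BH| = 16.3 and H on the −x side, so H = (-16.30, 0.000). A1 meets BH tangentially, so LH is at right angles to BH, so L = H + (0, 9.6) = (-16.30, 9.600). On A1, H sits at bearing -90° from L; a 139° counterclockwise sweep puts E at bearing 49°, so E = L + 9.6·(cos 49°, sin 49°) = (-10.00, 16.85). A1 meets EM tangentially, so LE is at right angles to EM, so EM runs along (−sin 49°, cos 49°); with |EM| = 16.3, M = (-22.30, 27.54). Then |BM| = |M − B| = 35.44.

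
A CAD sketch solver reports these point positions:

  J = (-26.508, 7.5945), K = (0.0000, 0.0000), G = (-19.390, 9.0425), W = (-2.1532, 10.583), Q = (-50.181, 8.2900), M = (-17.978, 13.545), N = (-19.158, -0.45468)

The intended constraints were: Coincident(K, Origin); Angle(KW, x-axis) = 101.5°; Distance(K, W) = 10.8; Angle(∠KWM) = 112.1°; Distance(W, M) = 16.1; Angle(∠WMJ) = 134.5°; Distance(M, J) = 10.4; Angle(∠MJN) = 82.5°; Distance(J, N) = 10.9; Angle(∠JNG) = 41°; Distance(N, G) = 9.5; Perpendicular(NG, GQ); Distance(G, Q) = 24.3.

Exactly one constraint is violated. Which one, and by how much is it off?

Distance(G, Q) = 24.3 — off by 6.50.

K = (0.00, 0.00) ✓; KW at 101.5° ✓; |KW| = 10.80 ✓; ∠KWM = 112.1° ✓; |WM| = 16.10 ✓; ∠WMJ = 134.5° ✓; |MJ| = 10.40 ✓; ∠MJN = 82.50° ✓; |JN| = 10.90 ✓; ∠JNG = 41.00° ✓; |NG| = 9.500 ✓; ∠(NG, GQ) = 90.00° ✓; |GQ| = 30.80 ✗.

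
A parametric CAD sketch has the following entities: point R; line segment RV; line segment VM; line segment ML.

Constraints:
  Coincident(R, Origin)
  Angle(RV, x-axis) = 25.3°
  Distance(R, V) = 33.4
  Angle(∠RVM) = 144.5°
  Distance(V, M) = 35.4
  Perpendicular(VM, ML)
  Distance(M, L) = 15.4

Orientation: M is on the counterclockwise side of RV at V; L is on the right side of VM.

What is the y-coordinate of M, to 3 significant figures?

45.2

R is at the origin; RV runs at 25.3° with length 33.4, so V = 33.4·(cos 25.3°, sin 25.3°) = (30.2, 14.3). ∠RVM = 144.5°, so VM runs at 25.3° + (180° − 144.5°) = 60.8° from the x-axis; with |VM| = 35.4, M = V + 35.4·(cos 60.8°, sin 60.8°) = (47.5, 45.2). So M.y = 45.2.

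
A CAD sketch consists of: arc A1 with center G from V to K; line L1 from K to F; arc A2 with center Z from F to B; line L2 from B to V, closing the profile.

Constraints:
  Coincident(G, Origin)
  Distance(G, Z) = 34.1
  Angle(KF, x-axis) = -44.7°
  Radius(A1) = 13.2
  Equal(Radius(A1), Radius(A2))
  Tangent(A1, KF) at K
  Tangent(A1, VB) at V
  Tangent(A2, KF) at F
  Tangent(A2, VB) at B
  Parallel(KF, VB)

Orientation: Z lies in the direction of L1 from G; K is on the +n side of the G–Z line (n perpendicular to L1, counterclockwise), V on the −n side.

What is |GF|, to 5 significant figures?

36.566

The slot axis is L1's direction at -44.7°, so u = (cos -44.7°, sin -44.7°) = (0.71080, -0.70339) and n = (−sin -44.7°, cos -44.7°) = (0.70339, 0.71080). G is at the origin and Z lies 34.1 along u from G, so Z = 34.1·u = (24.238, -23.986). Tangency of A1 to both parallel lines with radius 13.2 puts K and V at G ± 13.2·n: K = (9.2848, 9.3826), V = (-9.2848, -9.3826). Equal radii place F and B the same way about Z: F = Z + 13.2·n = (33.523, -14.603), B = Z − 13.2·n = (14.953, -33.368). Then |GF| = |F − G| = 36.566.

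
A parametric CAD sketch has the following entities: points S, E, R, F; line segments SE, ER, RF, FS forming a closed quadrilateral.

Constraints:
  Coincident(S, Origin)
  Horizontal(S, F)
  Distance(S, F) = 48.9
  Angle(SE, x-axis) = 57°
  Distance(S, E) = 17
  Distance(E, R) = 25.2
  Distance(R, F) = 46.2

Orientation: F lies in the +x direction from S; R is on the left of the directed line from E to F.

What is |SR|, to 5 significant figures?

42.149

Checks: |ER| = 25.20 ✓; |RF| = 46.20 ✓.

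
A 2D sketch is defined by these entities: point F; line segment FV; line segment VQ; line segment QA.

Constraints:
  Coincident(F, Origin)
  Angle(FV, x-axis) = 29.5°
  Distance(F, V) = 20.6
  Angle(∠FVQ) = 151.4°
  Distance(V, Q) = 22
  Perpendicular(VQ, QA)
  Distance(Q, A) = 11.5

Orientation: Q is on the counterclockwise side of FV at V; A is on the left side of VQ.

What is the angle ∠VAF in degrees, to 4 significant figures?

25.26°

F is at the origin; FV runs at 29.5° with length 20.6, so V = 20.6·(cos 29.5°, sin 29.5°) = (17.93, 10.14). ∠FVQ = 151.4°, so VQ runs at 29.5° + (180° − 151.4°) = 58.10° from the x-axis; with |VQ| = 22.0, Q = V + 22.0·(cos 58.10°, sin 58.10°) = (29.55, 28.82). The perpendicularity gives QA at right angles to VQ; with |QA| = 11.5 on the left of VQ, A = Q + 11.5·(-0.8490, 0.5284) = (19.79, 34.90). Then cos ∠VAF = AV·AF / (|AV||AF|), giving 25.26°.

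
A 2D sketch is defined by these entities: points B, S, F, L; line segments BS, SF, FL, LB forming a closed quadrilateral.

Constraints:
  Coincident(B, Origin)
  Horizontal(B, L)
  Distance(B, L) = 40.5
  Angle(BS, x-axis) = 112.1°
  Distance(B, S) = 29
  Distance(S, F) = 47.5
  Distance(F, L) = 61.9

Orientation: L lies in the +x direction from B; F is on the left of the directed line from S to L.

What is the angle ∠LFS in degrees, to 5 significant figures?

62.417°

B is at the origin; BL is horizontal with |BL| = 40.5 and L in +x, so L = (40.5, 0). BS runs at 112.1° with |BS| = 29.0, so S = (-10.911, 26.869). F is determined by |SF| = 47.5 and |FL| = 61.9 together: it lies at the intersection of circle(S, 47.5) and circle(L, 61.9). With |SL| = 58.009, the foot of the radical line on SL is 15.426 from S and the perpendicular offset is √(47.5² − 15.426²) = 44.925. Taking the left-of-SL solution: F = (23.570, 59.540).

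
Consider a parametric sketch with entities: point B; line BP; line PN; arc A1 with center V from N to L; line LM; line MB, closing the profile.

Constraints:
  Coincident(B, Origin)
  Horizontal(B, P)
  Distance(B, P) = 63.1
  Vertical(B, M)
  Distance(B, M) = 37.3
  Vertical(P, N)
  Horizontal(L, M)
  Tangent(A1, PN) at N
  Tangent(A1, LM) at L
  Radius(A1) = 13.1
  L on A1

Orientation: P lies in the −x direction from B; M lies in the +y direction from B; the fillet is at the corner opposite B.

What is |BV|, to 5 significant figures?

55.549

BM is vertical with |BM| = 37.3 and M on the +y side, so M = (0.0000, 37.300). The virtual corner opposite B is at (-63.100, 37.300). Tangency of A1 to PN means the radius VN is perpendicular to PN and A1 meets LM tangentially, so VL is at right angles to LM, with radius 13.1, so the center V sits 13.1 in from both sides at V = (-50.000, 24.200). Then |BV| = |V − B| = 55.549.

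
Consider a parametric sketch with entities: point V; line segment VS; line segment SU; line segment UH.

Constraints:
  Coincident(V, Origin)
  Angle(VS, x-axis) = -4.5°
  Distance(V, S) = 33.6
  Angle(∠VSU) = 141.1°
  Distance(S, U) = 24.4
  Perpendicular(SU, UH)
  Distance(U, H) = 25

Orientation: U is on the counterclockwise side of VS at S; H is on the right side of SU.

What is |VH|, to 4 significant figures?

68.41

∠VSU = 141.1°, so SU runs at -4.5° + (180° − 141.1°) = 34.40° from the x-axis; with |SU| = 24.4, U = S + 24.4·(cos 34.40°, sin 34.40°) = (53.63, 11.15). SU ⟂ UH; with |UH| = 25.0 on the right of SU, H = U + 25.0·(0.5650, -0.8251) = (67.75, -9.479). Then |VH| = |H − V| = 68.41.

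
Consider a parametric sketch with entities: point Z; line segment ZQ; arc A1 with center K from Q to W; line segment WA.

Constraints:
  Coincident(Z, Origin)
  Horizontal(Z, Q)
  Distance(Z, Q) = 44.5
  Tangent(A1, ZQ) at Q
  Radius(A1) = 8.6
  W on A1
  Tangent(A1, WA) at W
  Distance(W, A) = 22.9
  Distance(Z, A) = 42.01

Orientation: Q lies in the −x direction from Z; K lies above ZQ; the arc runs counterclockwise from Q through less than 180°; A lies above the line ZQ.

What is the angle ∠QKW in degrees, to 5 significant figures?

76.045°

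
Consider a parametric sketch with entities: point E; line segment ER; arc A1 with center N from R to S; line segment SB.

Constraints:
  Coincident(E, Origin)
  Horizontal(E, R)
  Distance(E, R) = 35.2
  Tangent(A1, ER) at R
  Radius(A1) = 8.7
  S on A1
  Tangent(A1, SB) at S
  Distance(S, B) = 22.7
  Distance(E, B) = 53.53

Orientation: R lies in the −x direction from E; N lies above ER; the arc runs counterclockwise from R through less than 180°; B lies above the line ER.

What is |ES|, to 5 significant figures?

31.924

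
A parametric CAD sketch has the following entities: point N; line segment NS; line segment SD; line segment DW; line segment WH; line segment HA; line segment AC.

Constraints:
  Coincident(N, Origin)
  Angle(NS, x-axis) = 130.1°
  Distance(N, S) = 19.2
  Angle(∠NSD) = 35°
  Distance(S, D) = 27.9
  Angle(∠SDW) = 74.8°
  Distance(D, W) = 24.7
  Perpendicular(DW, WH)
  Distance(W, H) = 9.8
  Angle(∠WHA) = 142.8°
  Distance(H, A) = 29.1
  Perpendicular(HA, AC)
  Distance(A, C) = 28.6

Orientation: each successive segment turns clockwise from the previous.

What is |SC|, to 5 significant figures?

25.589

∠WHA = 142.8° gives HA at 112.70° from the x-axis; with |HA| = 29.1, A = (-17.501, 17.904). HA is perpendicular to AC, so AC runs at 22.700°; with |AC| = 28.6, C = (8.8836, 28.941). Then |SC| = |C − S| = 25.589.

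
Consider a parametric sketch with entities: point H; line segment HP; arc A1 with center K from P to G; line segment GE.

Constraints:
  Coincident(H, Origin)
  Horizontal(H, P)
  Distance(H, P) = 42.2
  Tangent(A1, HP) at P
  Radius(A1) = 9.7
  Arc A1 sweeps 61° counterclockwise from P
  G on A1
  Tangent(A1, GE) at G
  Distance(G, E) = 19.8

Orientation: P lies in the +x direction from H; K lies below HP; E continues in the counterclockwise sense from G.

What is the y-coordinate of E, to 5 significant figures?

-22.315

On A1, P sits at bearing 90° from K; a 61° counterclockwise sweep puts G at bearing 151°, so G = K + 9.7·(cos 151°, sin 151°) = (33.716, -4.9973). Since A1 is tangent to GE there, KG ⟂ GE, so GE runs along (−sin 151°, cos 151°); with |GE| = 19.8, E = (24.117, -22.315). So E.y = -22.315.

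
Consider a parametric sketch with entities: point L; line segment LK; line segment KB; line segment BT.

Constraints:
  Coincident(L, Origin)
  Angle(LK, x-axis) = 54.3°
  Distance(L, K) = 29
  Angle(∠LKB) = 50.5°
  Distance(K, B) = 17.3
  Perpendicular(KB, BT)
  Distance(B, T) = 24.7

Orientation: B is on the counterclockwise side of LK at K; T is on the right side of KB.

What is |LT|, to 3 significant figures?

47.1

L is at the origin; LK runs at 54.3° with length 29.0, so K = 29.0·(cos 54.3°, sin 54.3°) = (16.9, 23.6). ∠LKB = 50.5°, so KB runs at 54.3° + (180° − 50.5°) = 184° from the x-axis; with |KB| = 17.3, B = K + 17.3·(cos 184°, sin 184°) = (-0.339, 22.4). KB is perpendicular to BT; with |BT| = 24.7 on the right of KB, T = B + 24.7·(-0.0663, 0.998) = (-1.98, 47.0). Then |LT| = |T − L| = 47.1.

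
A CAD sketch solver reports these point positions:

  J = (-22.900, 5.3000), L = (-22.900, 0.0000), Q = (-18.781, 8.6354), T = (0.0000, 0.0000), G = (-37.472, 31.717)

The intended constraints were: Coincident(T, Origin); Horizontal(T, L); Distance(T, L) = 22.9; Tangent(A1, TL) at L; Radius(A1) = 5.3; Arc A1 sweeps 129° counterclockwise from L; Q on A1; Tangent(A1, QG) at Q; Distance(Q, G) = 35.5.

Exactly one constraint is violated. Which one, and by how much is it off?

Distance(Q, G) = 35.5 — off by 5.80.

T = (0.00, 0.00) ✓; T.y = 0.00, L.y = 0.00 ✓; |TL| = 22.90 ✓; ∠(JL, LT) = 90.00° ✓; |JL| = 5.300 ✓; bearing(J→Q) − bearing(J→L) = 129.0° ✓; |JQ| = 5.300 ✓; ∠(JQ, QG) = 90.00° ✓; |QG| = 29.70 ✗.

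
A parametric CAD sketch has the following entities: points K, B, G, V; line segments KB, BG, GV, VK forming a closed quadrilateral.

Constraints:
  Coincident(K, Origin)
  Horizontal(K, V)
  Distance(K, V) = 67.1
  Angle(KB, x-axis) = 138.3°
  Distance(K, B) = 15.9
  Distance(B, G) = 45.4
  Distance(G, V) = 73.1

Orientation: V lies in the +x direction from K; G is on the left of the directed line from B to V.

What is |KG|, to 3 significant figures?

50.4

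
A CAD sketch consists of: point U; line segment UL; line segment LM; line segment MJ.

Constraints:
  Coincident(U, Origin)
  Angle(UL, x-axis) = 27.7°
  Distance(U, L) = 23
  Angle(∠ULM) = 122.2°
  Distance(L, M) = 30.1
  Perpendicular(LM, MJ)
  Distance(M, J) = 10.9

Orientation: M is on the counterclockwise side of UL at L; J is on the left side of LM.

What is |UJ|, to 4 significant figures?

43.21

U is at the origin; UL runs at 27.7° with length 23.0, so L = 23.0·(cos 27.7°, sin 27.7°) = (20.36, 10.69). ∠ULM = 122.2°, so LM runs at 27.7° + (180° − 122.2°) = 85.50° from the x-axis; with |LM| = 30.1, M = L + 30.1·(cos 85.50°, sin 85.50°) = (22.73, 40.70). LM is perpendicular to MJ; with |MJ| = 10.9 on the left of LM, J = M + 10.9·(-0.9969, 0.07846) = (11.86, 41.55). Then |UJ| = |J − U| = 43.21.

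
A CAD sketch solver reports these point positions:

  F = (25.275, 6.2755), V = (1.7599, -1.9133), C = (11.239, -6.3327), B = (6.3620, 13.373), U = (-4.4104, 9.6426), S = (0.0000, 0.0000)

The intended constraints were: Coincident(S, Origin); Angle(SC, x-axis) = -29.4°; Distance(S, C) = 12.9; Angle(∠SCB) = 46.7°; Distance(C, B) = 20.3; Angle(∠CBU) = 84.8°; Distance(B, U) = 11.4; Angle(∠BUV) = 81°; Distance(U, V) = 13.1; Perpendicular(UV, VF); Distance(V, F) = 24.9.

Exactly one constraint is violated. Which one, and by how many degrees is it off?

Perpendicular(UV, VF) — off by 8.90°.

S = (0.00, 0.00) ✓; SC at -29.40° ✓; |SC| = 12.90 ✓; ∠SCB = 46.70° ✓; |CB| = 20.30 ✓; ∠CBU = 84.80° ✓; |BU| = 11.40 ✓; ∠BUV = 81.00° ✓; |UV| = 13.10 ✓; ∠(UV, VF) = 81.10° ✗; |VF| = 24.90 ✓.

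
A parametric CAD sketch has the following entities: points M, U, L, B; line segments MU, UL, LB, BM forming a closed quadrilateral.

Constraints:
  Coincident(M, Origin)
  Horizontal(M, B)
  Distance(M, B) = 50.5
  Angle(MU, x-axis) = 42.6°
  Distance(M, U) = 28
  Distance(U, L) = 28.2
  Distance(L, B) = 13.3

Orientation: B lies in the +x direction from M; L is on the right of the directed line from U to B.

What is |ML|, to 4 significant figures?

37.83

M is at the origin; M and B share the same y with |MB| = 50.5 and B in +x, so B = (50.5, 0). MU runs at 42.6° with |MU| = 28.0, so U = (20.61, 18.95). L is determined by |UL| = 28.2 and |LB| = 13.3 together: it lies at the intersection of circle(U, 28.2) and circle(B, 13.3). With |UB| = 35.39, the foot of the radical line on UB is 26.43 from U and the perpendicular offset is √(28.2² − 26.43²) = 9.829. Taking the right-of-UB solution: L = (37.67, -3.503).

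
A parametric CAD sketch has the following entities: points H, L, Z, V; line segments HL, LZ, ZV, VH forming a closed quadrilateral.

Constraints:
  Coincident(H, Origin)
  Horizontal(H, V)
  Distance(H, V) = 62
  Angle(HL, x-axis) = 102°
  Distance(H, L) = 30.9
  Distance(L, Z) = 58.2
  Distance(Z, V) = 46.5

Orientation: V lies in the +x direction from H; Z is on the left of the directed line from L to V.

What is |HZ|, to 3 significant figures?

67.1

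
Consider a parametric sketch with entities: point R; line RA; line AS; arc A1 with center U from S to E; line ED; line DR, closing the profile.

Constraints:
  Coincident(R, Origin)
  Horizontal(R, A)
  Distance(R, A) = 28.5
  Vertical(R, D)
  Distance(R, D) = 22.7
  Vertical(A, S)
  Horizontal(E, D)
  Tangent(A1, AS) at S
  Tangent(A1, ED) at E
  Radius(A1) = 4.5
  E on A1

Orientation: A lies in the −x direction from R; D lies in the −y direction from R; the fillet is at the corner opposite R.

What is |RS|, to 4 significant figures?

33.82

The virtual corner opposite R is at (-28.50, -22.70). The tangent condition forces US to be normal to AS and tangency of A1 to ED means the radius UE is perpendicular to ED, with radius 4.5, so the center U sits 4.5 in from both sides at U = (-24.00, -18.20). That places the tangent points at S = (-28.50, -18.20) on AS and E = (-24.00, -22.70) on ED. Then |RS| = |S − R| = 33.82.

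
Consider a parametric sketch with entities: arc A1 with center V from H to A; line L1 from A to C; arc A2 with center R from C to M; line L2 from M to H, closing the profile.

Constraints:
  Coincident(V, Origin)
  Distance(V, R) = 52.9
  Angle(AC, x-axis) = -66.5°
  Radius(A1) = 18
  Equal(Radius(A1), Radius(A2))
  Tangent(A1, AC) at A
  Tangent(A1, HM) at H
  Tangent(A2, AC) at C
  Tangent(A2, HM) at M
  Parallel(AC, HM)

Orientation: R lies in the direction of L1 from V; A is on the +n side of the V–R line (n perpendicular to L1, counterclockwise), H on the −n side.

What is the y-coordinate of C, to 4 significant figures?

-41.33

The slot axis is L1's direction at -66.5°, so u = (cos -66.5°, sin -66.5°) = (0.3987, -0.9171) and n = (−sin -66.5°, cos -66.5°) = (0.9171, 0.3987). V is at the origin and R lies 52.9 along u from V, so R = 52.9·u = (21.09, -48.51). Tangency of A1 to both parallel lines with radius 18.0 puts A and H at V ± 18.0·n: A = (16.51, 7.177), H = (-16.51, -7.177). Equal radii place C and M the same way about R: C = R + 18.0·n = (37.60, -41.33), M = R − 18.0·n = (4.587, -55.69). So C.y = -41.33.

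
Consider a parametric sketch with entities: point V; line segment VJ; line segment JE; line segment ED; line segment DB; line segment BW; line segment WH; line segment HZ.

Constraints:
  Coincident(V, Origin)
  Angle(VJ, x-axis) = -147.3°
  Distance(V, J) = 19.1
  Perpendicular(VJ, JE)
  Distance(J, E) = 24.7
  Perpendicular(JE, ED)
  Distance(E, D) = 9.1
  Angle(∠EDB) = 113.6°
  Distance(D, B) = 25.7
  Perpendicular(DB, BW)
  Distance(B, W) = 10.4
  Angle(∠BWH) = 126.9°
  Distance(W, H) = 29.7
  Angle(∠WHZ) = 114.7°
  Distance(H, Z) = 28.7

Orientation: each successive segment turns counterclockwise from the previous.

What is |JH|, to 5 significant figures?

19.761

The perpendicularity gives BW at right angles to DB, so BW runs at -170.90°; with |BW| = 10.4, W = (-9.4049, -2.4560). ∠BWH = 126.9° gives WH at -117.80° from the x-axis; with |WH| = 29.7, H = (-23.257, -28.728). Then |JH| = |H − J| = 19.761.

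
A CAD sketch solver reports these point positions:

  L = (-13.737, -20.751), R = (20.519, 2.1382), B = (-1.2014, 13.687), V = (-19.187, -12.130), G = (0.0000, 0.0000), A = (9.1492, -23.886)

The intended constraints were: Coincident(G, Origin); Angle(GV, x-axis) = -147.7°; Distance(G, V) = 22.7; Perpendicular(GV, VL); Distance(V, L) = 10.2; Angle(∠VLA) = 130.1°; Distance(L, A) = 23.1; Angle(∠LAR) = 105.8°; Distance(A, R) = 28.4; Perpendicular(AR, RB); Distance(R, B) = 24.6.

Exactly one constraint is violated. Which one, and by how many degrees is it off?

Perpendicular(AR, RB) — off by 4.40°.

G = (0.00, 0.00) ✓; GV at -147.7° ✓; |GV| = 22.70 ✓; ∠(GV, VL) = 90.00° ✓; |VL| = 10.20 ✓; ∠VLA = 130.1° ✓; |LA| = 23.10 ✓; ∠LAR = 105.8° ✓; |AR| = 28.40 ✓; ∠(AR, RB) = 85.60° ✗; |RB| = 24.60 ✓.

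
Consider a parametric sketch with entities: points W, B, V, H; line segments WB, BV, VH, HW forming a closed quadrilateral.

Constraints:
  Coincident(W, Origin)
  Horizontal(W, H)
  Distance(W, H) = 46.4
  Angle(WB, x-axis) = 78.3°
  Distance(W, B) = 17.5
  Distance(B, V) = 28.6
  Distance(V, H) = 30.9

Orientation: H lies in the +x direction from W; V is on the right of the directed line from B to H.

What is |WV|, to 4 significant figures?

18.59

W is at the origin; W and H share the same y with |WH| = 46.4 and H in +x, so H = (46.4, 0). WB runs at 78.3° with |WB| = 17.5, so B = (3.549, 17.14). V is determined by |BV| = 28.6 and |VH| = 30.9 together: it lies at the intersection of circle(B, 28.6) and circle(H, 30.9). With |BH| = 46.15, the foot of the radical line on BH is 21.59 from B and the perpendicular offset is √(28.6² − 21.59²) = 18.75. Taking the right-of-BH solution: V = (16.63, -8.295).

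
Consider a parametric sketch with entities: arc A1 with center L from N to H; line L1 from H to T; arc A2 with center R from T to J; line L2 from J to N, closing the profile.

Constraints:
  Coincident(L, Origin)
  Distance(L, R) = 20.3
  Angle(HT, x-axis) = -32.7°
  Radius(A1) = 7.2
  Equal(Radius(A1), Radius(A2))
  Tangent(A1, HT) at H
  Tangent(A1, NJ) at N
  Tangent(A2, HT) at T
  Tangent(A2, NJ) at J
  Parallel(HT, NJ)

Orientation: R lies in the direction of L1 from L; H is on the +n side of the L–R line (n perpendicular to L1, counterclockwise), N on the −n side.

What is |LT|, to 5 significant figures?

21.539

The slot axis is L1's direction at -32.7°, so u = (cos -32.7°, sin -32.7°) = (0.84151, -0.54024) and n = (−sin -32.7°, cos -32.7°) = (0.54024, 0.84151). L is at the origin and R lies 20.3 along u from L, so R = 20.3·u = (17.083, -10.967). Tangency of A1 to both parallel lines with radius 7.2 puts H and N at L ± 7.2·n: H = (3.8897, 6.0589), N = (-3.8897, -6.0589). Equal radii place T and J the same way about R: T = R + 7.2·n = (20.972, -4.9080), J = R − 7.2·n = (13.193, -17.026). Then |LT| = |T − L| = 21.539.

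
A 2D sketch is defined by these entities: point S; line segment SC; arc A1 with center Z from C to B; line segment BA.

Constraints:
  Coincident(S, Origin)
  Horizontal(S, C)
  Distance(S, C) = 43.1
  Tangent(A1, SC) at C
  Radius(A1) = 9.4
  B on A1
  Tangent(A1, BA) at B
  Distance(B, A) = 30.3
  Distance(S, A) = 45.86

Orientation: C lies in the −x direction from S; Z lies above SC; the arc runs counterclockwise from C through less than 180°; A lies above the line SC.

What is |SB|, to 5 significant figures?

34.713

Checks: ∠(ZC, CS) = 90.00° ✓; |ZC| = 9.400 ✓; |ZB| = 9.400 ✓; ∠(ZB, BA) = 90.00° ✓; |BA| = 30.30 ✓; |SA| = 45.86 ✓.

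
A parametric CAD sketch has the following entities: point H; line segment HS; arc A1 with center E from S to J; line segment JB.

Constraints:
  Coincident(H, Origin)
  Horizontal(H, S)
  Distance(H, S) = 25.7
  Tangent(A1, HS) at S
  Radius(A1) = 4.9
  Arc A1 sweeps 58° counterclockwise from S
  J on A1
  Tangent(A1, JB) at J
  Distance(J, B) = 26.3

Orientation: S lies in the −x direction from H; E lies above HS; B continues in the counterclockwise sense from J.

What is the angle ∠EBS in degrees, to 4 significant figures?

6.229°

H is at the origin; HS is horizontal with |HS| = 25.7 and S on the −x side, so S = (-25.70, 0.000). Since A1 is tangent to HS there, ES ⟂ HS, so E = S + (0, 4.9) = (-25.70, 4.900). On A1, S sits at bearing -90° from E; a 58° counterclockwise sweep puts J at bearing -32°, so J = E + 4.9·(cos -32°, sin -32°) = (-21.54, 2.303). Tangency of A1 to JB means the radius EJ is perpendicular to JB, so JB runs along (−sin -32°, cos -32°); with |JB| = 26.3, B = (-7.608, 24.61). Then cos ∠EBS = BE·BS / (|BE||BS|), giving 6.229°.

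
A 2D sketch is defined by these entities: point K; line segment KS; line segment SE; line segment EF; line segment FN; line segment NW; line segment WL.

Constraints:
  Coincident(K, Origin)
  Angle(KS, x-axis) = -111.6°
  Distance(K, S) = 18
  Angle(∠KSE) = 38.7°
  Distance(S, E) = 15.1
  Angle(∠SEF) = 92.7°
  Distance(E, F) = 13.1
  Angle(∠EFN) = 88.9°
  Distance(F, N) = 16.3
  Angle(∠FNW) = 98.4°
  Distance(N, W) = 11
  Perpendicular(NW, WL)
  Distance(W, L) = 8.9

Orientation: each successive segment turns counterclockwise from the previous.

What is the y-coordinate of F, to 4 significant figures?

2.418

∠KSE = 38.7° gives SE at 29.70° from the x-axis; with |SE| = 15.1, E = (6.490, -9.255). ∠SEF = 92.7° gives EF at 117.0° from the x-axis; with |EF| = 13.1, F = (0.5428, 2.418). So F.y = 2.418.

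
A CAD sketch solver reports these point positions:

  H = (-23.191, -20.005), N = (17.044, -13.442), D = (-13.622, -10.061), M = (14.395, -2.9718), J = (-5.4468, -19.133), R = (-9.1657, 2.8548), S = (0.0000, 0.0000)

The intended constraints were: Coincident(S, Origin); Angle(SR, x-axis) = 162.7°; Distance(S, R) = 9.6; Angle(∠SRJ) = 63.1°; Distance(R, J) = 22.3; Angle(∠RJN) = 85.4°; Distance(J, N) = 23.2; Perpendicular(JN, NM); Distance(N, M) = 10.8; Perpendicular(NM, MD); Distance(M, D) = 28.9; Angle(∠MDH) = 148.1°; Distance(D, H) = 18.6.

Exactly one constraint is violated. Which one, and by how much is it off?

Distance(D, H) = 18.6 — off by 4.80.

S = (0.00, 0.00) ✓; SR at 162.7° ✓; |SR| = 9.600 ✓; ∠SRJ = 63.10° ✓; |RJ| = 22.30 ✓; ∠RJN = 85.40° ✓; |JN| = 23.20 ✓; ∠(JN, NM) = 90.00° ✓; |NM| = 10.80 ✓; ∠(NM, MD) = 90.00° ✓; |MD| = 28.90 ✓; ∠MDH = 148.1° ✓; |DH| = 13.80 ✗.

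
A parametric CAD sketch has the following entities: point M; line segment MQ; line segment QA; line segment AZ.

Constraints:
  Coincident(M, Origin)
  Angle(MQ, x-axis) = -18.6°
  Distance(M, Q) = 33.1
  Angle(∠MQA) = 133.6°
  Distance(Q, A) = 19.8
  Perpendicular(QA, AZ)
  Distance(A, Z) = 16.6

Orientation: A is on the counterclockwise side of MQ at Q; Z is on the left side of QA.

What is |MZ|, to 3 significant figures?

43.3

∠MQA = 133.6°, so QA runs at -18.6° + (180° − 133.6°) = 27.8° from the x-axis; with |QA| = 19.8, A = Q + 19.8·(cos 27.8°, sin 27.8°) = (48.9, -1.32). The perpendicularity gives AZ at right angles to QA; with |AZ| = 16.6 on the left of QA, Z = A + 16.6·(-0.466, 0.885) = (41.1, 13.4). Then |MZ| = |Z − M| = 43.3.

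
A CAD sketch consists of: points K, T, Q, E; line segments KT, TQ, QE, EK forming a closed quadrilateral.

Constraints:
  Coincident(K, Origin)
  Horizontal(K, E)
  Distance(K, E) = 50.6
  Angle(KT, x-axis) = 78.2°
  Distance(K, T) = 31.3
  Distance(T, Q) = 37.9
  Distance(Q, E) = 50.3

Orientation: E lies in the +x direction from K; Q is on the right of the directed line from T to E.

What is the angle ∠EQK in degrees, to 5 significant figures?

88.584°

Checks: |TQ| = 37.90 ✓; |QE| = 50.30 ✓.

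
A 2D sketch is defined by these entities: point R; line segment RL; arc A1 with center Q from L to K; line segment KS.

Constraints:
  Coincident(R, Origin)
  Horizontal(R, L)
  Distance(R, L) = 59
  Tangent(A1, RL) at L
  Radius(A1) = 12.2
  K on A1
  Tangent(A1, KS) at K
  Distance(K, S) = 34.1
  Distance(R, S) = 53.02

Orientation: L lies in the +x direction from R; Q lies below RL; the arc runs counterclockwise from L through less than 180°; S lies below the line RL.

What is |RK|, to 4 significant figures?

48.26

Checks: |QK| = 12.20 ✓; ∠(QK, KS) = 90.00° ✓; |KS| = 34.10 ✓; |RS| = 53.02 ✓.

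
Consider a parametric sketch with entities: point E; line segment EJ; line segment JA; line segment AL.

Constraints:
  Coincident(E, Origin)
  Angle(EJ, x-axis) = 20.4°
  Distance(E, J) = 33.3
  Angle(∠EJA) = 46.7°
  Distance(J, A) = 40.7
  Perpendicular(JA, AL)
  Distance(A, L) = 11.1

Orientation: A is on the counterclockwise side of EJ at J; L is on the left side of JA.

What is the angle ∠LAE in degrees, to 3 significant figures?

36.4°

∠EJA = 46.7°, so JA runs at 20.4° + (180° − 46.7°) = 154° from the x-axis; with |JA| = 40.7, A = J + 40.7·(cos 154°, sin 154°) = (-5.28, 29.6). JA is perpendicular to AL; with |AL| = 11.1 on the left of JA, L = A + 11.1·(-0.443, -0.896) = (-10.2, 19.7). Then cos ∠LAE = AL·AE / (|AL||AE|), giving 36.4°.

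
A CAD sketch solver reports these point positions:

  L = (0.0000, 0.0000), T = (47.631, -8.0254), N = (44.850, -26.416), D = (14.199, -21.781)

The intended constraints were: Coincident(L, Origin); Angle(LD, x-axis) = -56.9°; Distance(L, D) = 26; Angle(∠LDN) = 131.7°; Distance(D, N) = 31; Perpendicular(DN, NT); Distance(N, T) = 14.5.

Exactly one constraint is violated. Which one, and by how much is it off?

Distance(N, T) = 14.5 — off by 4.10.

L = (0.00, 0.00) ✓; LD at -56.90° ✓; |LD| = 26.00 ✓; ∠LDN = 131.7° ✓; |DN| = 31.00 ✓; ∠(DN, NT) = 90.00° ✓; |NT| = 18.60 ✗.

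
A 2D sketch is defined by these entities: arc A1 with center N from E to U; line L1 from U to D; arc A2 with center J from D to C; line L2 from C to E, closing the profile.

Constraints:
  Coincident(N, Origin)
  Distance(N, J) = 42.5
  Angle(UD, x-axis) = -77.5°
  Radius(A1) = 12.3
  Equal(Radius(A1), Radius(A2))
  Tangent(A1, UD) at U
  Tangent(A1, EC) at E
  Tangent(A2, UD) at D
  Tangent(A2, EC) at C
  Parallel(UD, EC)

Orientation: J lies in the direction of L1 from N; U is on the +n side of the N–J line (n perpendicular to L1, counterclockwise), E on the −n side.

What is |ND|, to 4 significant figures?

44.24

Tangency of A1 to both parallel lines with radius 12.3 puts U and E at N ± 12.3·n: U = (12.01, 2.662), E = (-12.01, -2.662). Equal radii place D and C the same way about J: D = J + 12.3·n = (21.21, -38.83), C = J − 12.3·n = (-2.810, -44.15). Then |ND| = |D − N| = 44.24.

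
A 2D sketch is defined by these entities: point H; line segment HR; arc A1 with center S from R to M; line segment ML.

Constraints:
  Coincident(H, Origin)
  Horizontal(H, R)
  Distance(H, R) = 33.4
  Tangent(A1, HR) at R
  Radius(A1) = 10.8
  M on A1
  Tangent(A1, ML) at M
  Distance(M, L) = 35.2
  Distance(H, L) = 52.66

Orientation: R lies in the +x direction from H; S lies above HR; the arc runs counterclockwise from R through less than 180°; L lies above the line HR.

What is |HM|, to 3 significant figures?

45.7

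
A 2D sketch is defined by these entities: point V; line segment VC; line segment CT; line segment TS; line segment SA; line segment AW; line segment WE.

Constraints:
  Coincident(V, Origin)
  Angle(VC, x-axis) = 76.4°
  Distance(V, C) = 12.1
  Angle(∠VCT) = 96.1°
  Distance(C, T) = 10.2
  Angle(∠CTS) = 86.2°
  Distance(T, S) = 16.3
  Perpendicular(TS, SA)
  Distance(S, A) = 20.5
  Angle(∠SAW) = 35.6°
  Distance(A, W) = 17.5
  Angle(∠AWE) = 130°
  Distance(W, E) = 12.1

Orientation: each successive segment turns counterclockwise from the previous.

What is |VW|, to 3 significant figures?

7.97

V is at the origin; VC runs at 76.4° with length 12.1, so C = (2.85, 11.8). ∠VCT = 96.1° gives CT at 160° from the x-axis; with |CT| = 10.2, T = (-6.76, 15.2). ∠CTS = 86.2° gives TS at -106° from the x-axis; with |TS| = 16.3, S = (-11.2, -0.477). The perpendicularity gives SA at right angles to TS, so SA runs at -15.9°; with |SA| = 20.5, A = (8.49, -6.09). ∠SAW = 35.6° gives AW at 128° from the x-axis; with |AW| = 17.5, W = (-2.40, 7.60). Then |VW| = |W − V| = 7.97.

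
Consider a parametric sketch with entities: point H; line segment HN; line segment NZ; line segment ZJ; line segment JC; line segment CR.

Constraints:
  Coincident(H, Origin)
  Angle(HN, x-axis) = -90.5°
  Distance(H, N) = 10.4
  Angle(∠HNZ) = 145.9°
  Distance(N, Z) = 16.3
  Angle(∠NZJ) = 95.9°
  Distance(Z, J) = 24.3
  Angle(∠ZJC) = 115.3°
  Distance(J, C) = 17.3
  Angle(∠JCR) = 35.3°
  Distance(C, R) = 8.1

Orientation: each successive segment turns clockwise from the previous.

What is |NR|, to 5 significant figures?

26.702

H is at the origin; HN runs at -90.5° with length 10.4, so N = (-0.090756, -10.400). ∠HNZ = 145.9° gives NZ at -124.60° from the x-axis; with |NZ| = 16.3, Z = (-9.3466, -23.817). ∠NZJ = 95.9° gives ZJ at 151.30° from the x-axis; with |ZJ| = 24.3, J = (-30.661, -12.147). ∠ZJC = 115.3° gives JC at 86.600° from the x-axis; with |JC| = 17.3, C = (-29.635, 5.1223). ∠JCR = 35.3° gives CR at -58.100° from the x-axis; with |CR| = 8.1, R = (-25.355, -1.7544). Then |NR| = |R − N| = 26.702.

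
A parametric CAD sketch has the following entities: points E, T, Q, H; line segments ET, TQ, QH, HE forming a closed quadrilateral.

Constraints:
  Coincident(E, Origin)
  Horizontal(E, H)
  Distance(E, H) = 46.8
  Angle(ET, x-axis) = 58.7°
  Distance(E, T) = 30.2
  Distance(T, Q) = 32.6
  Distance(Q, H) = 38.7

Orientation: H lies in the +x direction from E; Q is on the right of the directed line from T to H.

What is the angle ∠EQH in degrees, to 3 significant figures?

136°

E is at the origin; E and H share the same y with |EH| = 46.8 and H in +x, so H = (46.8, 0). ET runs at 58.7° with |ET| = 30.2, so T = (15.7, 25.8). Q is determined by |TQ| = 32.6 and |QH| = 38.7 together: it lies at the intersection of circle(T, 32.6) and circle(H, 38.7). With |TH| = 40.4, the foot of the radical line on TH is 14.8 from T and the perpendicular offset is √(32.6² − 14.8²) = 29.0. Taking the right-of-TH solution: Q = (8.57, -6.01).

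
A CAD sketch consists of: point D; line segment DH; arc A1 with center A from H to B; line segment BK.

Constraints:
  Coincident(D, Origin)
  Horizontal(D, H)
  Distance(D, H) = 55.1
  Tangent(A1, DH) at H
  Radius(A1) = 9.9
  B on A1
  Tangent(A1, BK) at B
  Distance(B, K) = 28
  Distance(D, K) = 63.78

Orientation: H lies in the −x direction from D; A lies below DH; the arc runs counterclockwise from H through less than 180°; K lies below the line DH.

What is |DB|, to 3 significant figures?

65.4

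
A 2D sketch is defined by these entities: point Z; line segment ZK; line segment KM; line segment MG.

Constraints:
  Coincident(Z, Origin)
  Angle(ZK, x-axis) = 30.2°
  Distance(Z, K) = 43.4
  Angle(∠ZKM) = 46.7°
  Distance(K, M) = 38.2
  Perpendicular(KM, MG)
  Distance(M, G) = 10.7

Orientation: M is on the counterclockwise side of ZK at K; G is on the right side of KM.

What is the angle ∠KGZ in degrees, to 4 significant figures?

63.07°

Z is at the origin; ZK runs at 30.2° with length 43.4, so K = 43.4·(cos 30.2°, sin 30.2°) = (37.51, 21.83). ∠ZKM = 46.7°, so KM runs at 30.2° + (180° − 46.7°) = 163.5° from the x-axis; with |KM| = 38.2, M = K + 38.2·(cos 163.5°, sin 163.5°) = (0.8826, 32.68). KM is perpendicular to MG; with |MG| = 10.7 on the right of KM, G = M + 10.7·(0.2840, 0.9588) = (3.922, 42.94). Then cos ∠KGZ = GK·GZ / (|GK||GZ|), giving 63.07°.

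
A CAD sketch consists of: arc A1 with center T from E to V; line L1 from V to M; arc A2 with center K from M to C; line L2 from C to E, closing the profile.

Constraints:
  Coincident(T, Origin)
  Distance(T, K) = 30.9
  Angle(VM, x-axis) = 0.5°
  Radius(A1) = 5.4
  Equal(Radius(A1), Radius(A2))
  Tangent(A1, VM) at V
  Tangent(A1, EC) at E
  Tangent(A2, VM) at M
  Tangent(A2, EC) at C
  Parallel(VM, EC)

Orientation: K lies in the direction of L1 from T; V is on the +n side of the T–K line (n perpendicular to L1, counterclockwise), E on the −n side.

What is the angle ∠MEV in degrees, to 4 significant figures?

70.73°

Tangency of A1 to both parallel lines with radius 5.4 puts V and E at T ± 5.4·n: V = (-0.04712, 5.400), E = (0.04712, -5.400). Equal radii place M and C the same way about K: M = K + 5.4·n = (30.85, 5.669), C = K − 5.4·n = (30.95, -5.130). Then cos ∠MEV = EM·EV / (|EM||EV|), giving 70.73°.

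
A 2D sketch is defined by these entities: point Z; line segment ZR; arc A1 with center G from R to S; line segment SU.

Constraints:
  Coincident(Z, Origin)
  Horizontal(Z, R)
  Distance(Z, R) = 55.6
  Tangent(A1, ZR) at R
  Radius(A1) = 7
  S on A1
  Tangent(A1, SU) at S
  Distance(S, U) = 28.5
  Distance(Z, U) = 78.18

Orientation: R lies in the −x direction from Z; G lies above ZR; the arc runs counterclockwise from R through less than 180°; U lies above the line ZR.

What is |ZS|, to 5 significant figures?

52.202

Z is at the origin; Z and R share the same y with |ZR| = 55.6 and R on the −x side, so R = (-55.600, 0.0000). The tangent condition forces GR to be normal to ZR, so G = R + (0, 7) = (-55.600, 7.0000). Since GS ⟂ SU (tangency), |GU| = √(7.0² + 28.5²) = 29.347 regardless of where S sits on A1. So U lies on both circle(Z, 78.18) and circle(G, 29.347); the above-ZR intersection is U = (-71.472, 31.685). S is the foot of the tangent from U: S = (-50.785, 12.081).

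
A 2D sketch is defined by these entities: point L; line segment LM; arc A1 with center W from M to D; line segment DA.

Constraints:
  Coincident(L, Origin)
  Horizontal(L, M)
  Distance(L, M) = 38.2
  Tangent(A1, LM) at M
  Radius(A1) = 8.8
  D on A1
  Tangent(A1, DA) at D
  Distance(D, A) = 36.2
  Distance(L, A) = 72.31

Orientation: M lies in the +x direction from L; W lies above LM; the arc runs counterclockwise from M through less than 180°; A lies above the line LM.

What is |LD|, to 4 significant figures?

46.42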